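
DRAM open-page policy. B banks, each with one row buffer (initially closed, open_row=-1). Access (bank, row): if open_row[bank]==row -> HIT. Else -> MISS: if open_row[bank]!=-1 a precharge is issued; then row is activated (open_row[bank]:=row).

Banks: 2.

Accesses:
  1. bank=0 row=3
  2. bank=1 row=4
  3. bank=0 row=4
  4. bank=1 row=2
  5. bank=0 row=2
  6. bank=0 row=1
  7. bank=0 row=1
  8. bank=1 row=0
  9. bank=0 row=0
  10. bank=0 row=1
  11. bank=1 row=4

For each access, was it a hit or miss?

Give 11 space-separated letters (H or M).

Acc 1: bank0 row3 -> MISS (open row3); precharges=0
Acc 2: bank1 row4 -> MISS (open row4); precharges=0
Acc 3: bank0 row4 -> MISS (open row4); precharges=1
Acc 4: bank1 row2 -> MISS (open row2); precharges=2
Acc 5: bank0 row2 -> MISS (open row2); precharges=3
Acc 6: bank0 row1 -> MISS (open row1); precharges=4
Acc 7: bank0 row1 -> HIT
Acc 8: bank1 row0 -> MISS (open row0); precharges=5
Acc 9: bank0 row0 -> MISS (open row0); precharges=6
Acc 10: bank0 row1 -> MISS (open row1); precharges=7
Acc 11: bank1 row4 -> MISS (open row4); precharges=8

Answer: M M M M M M H M M M M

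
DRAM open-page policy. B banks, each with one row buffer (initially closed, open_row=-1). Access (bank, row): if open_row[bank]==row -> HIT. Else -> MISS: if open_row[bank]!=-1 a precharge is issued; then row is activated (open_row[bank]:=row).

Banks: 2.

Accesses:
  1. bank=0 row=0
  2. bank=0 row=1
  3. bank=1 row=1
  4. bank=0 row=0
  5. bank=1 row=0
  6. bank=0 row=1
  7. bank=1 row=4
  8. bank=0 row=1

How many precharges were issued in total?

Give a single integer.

Acc 1: bank0 row0 -> MISS (open row0); precharges=0
Acc 2: bank0 row1 -> MISS (open row1); precharges=1
Acc 3: bank1 row1 -> MISS (open row1); precharges=1
Acc 4: bank0 row0 -> MISS (open row0); precharges=2
Acc 5: bank1 row0 -> MISS (open row0); precharges=3
Acc 6: bank0 row1 -> MISS (open row1); precharges=4
Acc 7: bank1 row4 -> MISS (open row4); precharges=5
Acc 8: bank0 row1 -> HIT

Answer: 5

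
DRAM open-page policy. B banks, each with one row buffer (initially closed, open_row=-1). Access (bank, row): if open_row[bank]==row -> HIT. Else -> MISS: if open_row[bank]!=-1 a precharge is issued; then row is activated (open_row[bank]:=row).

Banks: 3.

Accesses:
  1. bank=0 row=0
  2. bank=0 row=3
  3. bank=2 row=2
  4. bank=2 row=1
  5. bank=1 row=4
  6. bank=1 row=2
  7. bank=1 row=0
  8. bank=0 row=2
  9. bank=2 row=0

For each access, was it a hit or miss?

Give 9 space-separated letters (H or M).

Acc 1: bank0 row0 -> MISS (open row0); precharges=0
Acc 2: bank0 row3 -> MISS (open row3); precharges=1
Acc 3: bank2 row2 -> MISS (open row2); precharges=1
Acc 4: bank2 row1 -> MISS (open row1); precharges=2
Acc 5: bank1 row4 -> MISS (open row4); precharges=2
Acc 6: bank1 row2 -> MISS (open row2); precharges=3
Acc 7: bank1 row0 -> MISS (open row0); precharges=4
Acc 8: bank0 row2 -> MISS (open row2); precharges=5
Acc 9: bank2 row0 -> MISS (open row0); precharges=6

Answer: M M M M M M M M M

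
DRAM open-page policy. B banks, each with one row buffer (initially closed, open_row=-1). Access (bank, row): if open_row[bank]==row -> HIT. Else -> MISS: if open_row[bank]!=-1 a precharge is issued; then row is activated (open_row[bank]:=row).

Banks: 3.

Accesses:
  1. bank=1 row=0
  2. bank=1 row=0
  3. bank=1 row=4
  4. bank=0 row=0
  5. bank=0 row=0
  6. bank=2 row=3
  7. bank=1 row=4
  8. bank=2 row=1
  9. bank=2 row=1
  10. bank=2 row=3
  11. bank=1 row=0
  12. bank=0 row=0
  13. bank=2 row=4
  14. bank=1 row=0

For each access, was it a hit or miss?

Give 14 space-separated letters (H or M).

Answer: M H M M H M H M H M M H M H

Derivation:
Acc 1: bank1 row0 -> MISS (open row0); precharges=0
Acc 2: bank1 row0 -> HIT
Acc 3: bank1 row4 -> MISS (open row4); precharges=1
Acc 4: bank0 row0 -> MISS (open row0); precharges=1
Acc 5: bank0 row0 -> HIT
Acc 6: bank2 row3 -> MISS (open row3); precharges=1
Acc 7: bank1 row4 -> HIT
Acc 8: bank2 row1 -> MISS (open row1); precharges=2
Acc 9: bank2 row1 -> HIT
Acc 10: bank2 row3 -> MISS (open row3); precharges=3
Acc 11: bank1 row0 -> MISS (open row0); precharges=4
Acc 12: bank0 row0 -> HIT
Acc 13: bank2 row4 -> MISS (open row4); precharges=5
Acc 14: bank1 row0 -> HIT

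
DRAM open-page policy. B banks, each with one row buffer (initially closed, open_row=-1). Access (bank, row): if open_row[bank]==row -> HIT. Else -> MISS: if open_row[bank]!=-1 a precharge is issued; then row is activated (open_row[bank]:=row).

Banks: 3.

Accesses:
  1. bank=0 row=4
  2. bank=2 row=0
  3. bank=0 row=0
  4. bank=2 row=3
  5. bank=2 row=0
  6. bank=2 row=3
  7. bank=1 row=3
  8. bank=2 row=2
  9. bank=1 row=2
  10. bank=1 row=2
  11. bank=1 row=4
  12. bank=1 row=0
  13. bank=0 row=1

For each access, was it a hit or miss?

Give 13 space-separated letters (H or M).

Answer: M M M M M M M M M H M M M

Derivation:
Acc 1: bank0 row4 -> MISS (open row4); precharges=0
Acc 2: bank2 row0 -> MISS (open row0); precharges=0
Acc 3: bank0 row0 -> MISS (open row0); precharges=1
Acc 4: bank2 row3 -> MISS (open row3); precharges=2
Acc 5: bank2 row0 -> MISS (open row0); precharges=3
Acc 6: bank2 row3 -> MISS (open row3); precharges=4
Acc 7: bank1 row3 -> MISS (open row3); precharges=4
Acc 8: bank2 row2 -> MISS (open row2); precharges=5
Acc 9: bank1 row2 -> MISS (open row2); precharges=6
Acc 10: bank1 row2 -> HIT
Acc 11: bank1 row4 -> MISS (open row4); precharges=7
Acc 12: bank1 row0 -> MISS (open row0); precharges=8
Acc 13: bank0 row1 -> MISS (open row1); precharges=9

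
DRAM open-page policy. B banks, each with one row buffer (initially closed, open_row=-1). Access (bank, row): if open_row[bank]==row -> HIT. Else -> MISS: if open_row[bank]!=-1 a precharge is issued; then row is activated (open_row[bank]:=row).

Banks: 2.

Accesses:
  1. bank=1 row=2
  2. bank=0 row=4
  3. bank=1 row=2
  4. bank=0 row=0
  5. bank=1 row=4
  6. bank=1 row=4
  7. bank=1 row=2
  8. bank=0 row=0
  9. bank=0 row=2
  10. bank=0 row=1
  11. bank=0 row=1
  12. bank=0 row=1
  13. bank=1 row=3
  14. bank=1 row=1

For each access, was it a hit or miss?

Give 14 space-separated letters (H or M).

Acc 1: bank1 row2 -> MISS (open row2); precharges=0
Acc 2: bank0 row4 -> MISS (open row4); precharges=0
Acc 3: bank1 row2 -> HIT
Acc 4: bank0 row0 -> MISS (open row0); precharges=1
Acc 5: bank1 row4 -> MISS (open row4); precharges=2
Acc 6: bank1 row4 -> HIT
Acc 7: bank1 row2 -> MISS (open row2); precharges=3
Acc 8: bank0 row0 -> HIT
Acc 9: bank0 row2 -> MISS (open row2); precharges=4
Acc 10: bank0 row1 -> MISS (open row1); precharges=5
Acc 11: bank0 row1 -> HIT
Acc 12: bank0 row1 -> HIT
Acc 13: bank1 row3 -> MISS (open row3); precharges=6
Acc 14: bank1 row1 -> MISS (open row1); precharges=7

Answer: M M H M M H M H M M H H M M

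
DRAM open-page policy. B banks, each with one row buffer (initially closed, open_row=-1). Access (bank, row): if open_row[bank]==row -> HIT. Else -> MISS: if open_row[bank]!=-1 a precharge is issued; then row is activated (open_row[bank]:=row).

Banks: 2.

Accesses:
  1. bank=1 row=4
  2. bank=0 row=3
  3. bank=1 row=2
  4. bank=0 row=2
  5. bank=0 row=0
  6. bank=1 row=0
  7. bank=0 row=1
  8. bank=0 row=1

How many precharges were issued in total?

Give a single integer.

Answer: 5

Derivation:
Acc 1: bank1 row4 -> MISS (open row4); precharges=0
Acc 2: bank0 row3 -> MISS (open row3); precharges=0
Acc 3: bank1 row2 -> MISS (open row2); precharges=1
Acc 4: bank0 row2 -> MISS (open row2); precharges=2
Acc 5: bank0 row0 -> MISS (open row0); precharges=3
Acc 6: bank1 row0 -> MISS (open row0); precharges=4
Acc 7: bank0 row1 -> MISS (open row1); precharges=5
Acc 8: bank0 row1 -> HIT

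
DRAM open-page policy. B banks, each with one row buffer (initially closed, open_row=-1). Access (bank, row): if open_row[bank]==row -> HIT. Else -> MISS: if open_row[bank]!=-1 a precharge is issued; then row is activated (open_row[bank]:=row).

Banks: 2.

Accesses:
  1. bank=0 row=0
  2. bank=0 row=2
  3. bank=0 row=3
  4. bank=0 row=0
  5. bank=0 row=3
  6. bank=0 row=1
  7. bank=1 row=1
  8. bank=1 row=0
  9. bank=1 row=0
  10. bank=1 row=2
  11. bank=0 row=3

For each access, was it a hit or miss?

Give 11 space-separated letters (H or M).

Answer: M M M M M M M M H M M

Derivation:
Acc 1: bank0 row0 -> MISS (open row0); precharges=0
Acc 2: bank0 row2 -> MISS (open row2); precharges=1
Acc 3: bank0 row3 -> MISS (open row3); precharges=2
Acc 4: bank0 row0 -> MISS (open row0); precharges=3
Acc 5: bank0 row3 -> MISS (open row3); precharges=4
Acc 6: bank0 row1 -> MISS (open row1); precharges=5
Acc 7: bank1 row1 -> MISS (open row1); precharges=5
Acc 8: bank1 row0 -> MISS (open row0); precharges=6
Acc 9: bank1 row0 -> HIT
Acc 10: bank1 row2 -> MISS (open row2); precharges=7
Acc 11: bank0 row3 -> MISS (open row3); precharges=8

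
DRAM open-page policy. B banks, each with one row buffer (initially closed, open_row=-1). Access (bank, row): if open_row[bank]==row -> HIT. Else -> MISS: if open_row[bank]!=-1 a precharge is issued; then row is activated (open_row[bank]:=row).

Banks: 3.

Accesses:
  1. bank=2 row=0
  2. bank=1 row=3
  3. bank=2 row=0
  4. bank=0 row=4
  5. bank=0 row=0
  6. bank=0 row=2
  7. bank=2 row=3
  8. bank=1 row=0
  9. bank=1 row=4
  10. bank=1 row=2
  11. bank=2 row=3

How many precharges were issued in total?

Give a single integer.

Acc 1: bank2 row0 -> MISS (open row0); precharges=0
Acc 2: bank1 row3 -> MISS (open row3); precharges=0
Acc 3: bank2 row0 -> HIT
Acc 4: bank0 row4 -> MISS (open row4); precharges=0
Acc 5: bank0 row0 -> MISS (open row0); precharges=1
Acc 6: bank0 row2 -> MISS (open row2); precharges=2
Acc 7: bank2 row3 -> MISS (open row3); precharges=3
Acc 8: bank1 row0 -> MISS (open row0); precharges=4
Acc 9: bank1 row4 -> MISS (open row4); precharges=5
Acc 10: bank1 row2 -> MISS (open row2); precharges=6
Acc 11: bank2 row3 -> HIT

Answer: 6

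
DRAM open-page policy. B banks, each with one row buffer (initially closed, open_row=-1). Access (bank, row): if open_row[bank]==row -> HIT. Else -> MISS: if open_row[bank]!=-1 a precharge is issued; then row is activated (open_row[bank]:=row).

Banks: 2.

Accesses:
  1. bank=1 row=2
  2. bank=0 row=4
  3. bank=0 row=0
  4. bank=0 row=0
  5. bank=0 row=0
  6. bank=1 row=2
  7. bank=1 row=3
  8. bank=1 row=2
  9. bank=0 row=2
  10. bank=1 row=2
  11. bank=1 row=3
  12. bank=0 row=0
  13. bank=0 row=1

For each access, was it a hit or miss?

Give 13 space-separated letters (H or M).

Answer: M M M H H H M M M H M M M

Derivation:
Acc 1: bank1 row2 -> MISS (open row2); precharges=0
Acc 2: bank0 row4 -> MISS (open row4); precharges=0
Acc 3: bank0 row0 -> MISS (open row0); precharges=1
Acc 4: bank0 row0 -> HIT
Acc 5: bank0 row0 -> HIT
Acc 6: bank1 row2 -> HIT
Acc 7: bank1 row3 -> MISS (open row3); precharges=2
Acc 8: bank1 row2 -> MISS (open row2); precharges=3
Acc 9: bank0 row2 -> MISS (open row2); precharges=4
Acc 10: bank1 row2 -> HIT
Acc 11: bank1 row3 -> MISS (open row3); precharges=5
Acc 12: bank0 row0 -> MISS (open row0); precharges=6
Acc 13: bank0 row1 -> MISS (open row1); precharges=7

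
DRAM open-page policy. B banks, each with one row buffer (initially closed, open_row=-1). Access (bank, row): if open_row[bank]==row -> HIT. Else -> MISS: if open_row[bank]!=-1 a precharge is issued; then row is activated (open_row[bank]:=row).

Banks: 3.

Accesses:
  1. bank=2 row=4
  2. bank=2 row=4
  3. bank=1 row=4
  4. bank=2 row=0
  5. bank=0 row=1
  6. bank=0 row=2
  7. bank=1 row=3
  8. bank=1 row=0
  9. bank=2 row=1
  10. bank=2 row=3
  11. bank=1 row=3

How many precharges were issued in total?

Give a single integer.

Acc 1: bank2 row4 -> MISS (open row4); precharges=0
Acc 2: bank2 row4 -> HIT
Acc 3: bank1 row4 -> MISS (open row4); precharges=0
Acc 4: bank2 row0 -> MISS (open row0); precharges=1
Acc 5: bank0 row1 -> MISS (open row1); precharges=1
Acc 6: bank0 row2 -> MISS (open row2); precharges=2
Acc 7: bank1 row3 -> MISS (open row3); precharges=3
Acc 8: bank1 row0 -> MISS (open row0); precharges=4
Acc 9: bank2 row1 -> MISS (open row1); precharges=5
Acc 10: bank2 row3 -> MISS (open row3); precharges=6
Acc 11: bank1 row3 -> MISS (open row3); precharges=7

Answer: 7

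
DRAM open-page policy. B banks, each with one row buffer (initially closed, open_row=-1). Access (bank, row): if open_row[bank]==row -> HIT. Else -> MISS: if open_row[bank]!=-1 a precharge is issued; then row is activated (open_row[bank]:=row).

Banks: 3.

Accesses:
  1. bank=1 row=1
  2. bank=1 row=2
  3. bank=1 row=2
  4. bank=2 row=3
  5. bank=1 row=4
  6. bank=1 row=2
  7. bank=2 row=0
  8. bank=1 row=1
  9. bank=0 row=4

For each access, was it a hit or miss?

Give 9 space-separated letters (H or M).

Acc 1: bank1 row1 -> MISS (open row1); precharges=0
Acc 2: bank1 row2 -> MISS (open row2); precharges=1
Acc 3: bank1 row2 -> HIT
Acc 4: bank2 row3 -> MISS (open row3); precharges=1
Acc 5: bank1 row4 -> MISS (open row4); precharges=2
Acc 6: bank1 row2 -> MISS (open row2); precharges=3
Acc 7: bank2 row0 -> MISS (open row0); precharges=4
Acc 8: bank1 row1 -> MISS (open row1); precharges=5
Acc 9: bank0 row4 -> MISS (open row4); precharges=5

Answer: M M H M M M M M M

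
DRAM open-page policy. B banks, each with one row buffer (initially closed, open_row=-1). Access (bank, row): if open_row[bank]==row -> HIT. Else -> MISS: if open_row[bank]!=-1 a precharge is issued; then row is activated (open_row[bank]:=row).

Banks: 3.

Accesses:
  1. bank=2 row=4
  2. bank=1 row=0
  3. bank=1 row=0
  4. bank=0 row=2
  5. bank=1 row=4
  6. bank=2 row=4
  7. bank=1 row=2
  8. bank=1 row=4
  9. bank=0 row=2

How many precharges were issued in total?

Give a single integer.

Acc 1: bank2 row4 -> MISS (open row4); precharges=0
Acc 2: bank1 row0 -> MISS (open row0); precharges=0
Acc 3: bank1 row0 -> HIT
Acc 4: bank0 row2 -> MISS (open row2); precharges=0
Acc 5: bank1 row4 -> MISS (open row4); precharges=1
Acc 6: bank2 row4 -> HIT
Acc 7: bank1 row2 -> MISS (open row2); precharges=2
Acc 8: bank1 row4 -> MISS (open row4); precharges=3
Acc 9: bank0 row2 -> HIT

Answer: 3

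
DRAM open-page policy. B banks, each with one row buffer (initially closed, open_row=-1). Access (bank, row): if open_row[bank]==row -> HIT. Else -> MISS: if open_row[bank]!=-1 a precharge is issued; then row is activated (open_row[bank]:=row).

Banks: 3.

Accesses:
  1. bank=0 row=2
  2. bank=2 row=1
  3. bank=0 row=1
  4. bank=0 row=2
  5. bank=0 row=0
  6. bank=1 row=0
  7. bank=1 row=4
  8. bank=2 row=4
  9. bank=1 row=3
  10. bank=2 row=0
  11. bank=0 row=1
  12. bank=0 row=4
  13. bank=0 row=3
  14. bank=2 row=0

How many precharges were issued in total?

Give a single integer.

Answer: 10

Derivation:
Acc 1: bank0 row2 -> MISS (open row2); precharges=0
Acc 2: bank2 row1 -> MISS (open row1); precharges=0
Acc 3: bank0 row1 -> MISS (open row1); precharges=1
Acc 4: bank0 row2 -> MISS (open row2); precharges=2
Acc 5: bank0 row0 -> MISS (open row0); precharges=3
Acc 6: bank1 row0 -> MISS (open row0); precharges=3
Acc 7: bank1 row4 -> MISS (open row4); precharges=4
Acc 8: bank2 row4 -> MISS (open row4); precharges=5
Acc 9: bank1 row3 -> MISS (open row3); precharges=6
Acc 10: bank2 row0 -> MISS (open row0); precharges=7
Acc 11: bank0 row1 -> MISS (open row1); precharges=8
Acc 12: bank0 row4 -> MISS (open row4); precharges=9
Acc 13: bank0 row3 -> MISS (open row3); precharges=10
Acc 14: bank2 row0 -> HIT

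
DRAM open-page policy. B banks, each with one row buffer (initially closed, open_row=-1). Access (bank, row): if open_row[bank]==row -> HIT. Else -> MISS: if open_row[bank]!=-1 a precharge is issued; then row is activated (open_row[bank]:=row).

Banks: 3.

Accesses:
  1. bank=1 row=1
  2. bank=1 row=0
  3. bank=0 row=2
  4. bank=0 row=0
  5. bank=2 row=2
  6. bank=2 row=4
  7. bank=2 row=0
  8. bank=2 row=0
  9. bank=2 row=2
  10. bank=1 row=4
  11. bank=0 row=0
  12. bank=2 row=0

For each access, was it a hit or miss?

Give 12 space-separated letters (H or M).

Answer: M M M M M M M H M M H M

Derivation:
Acc 1: bank1 row1 -> MISS (open row1); precharges=0
Acc 2: bank1 row0 -> MISS (open row0); precharges=1
Acc 3: bank0 row2 -> MISS (open row2); precharges=1
Acc 4: bank0 row0 -> MISS (open row0); precharges=2
Acc 5: bank2 row2 -> MISS (open row2); precharges=2
Acc 6: bank2 row4 -> MISS (open row4); precharges=3
Acc 7: bank2 row0 -> MISS (open row0); precharges=4
Acc 8: bank2 row0 -> HIT
Acc 9: bank2 row2 -> MISS (open row2); precharges=5
Acc 10: bank1 row4 -> MISS (open row4); precharges=6
Acc 11: bank0 row0 -> HIT
Acc 12: bank2 row0 -> MISS (open row0); precharges=7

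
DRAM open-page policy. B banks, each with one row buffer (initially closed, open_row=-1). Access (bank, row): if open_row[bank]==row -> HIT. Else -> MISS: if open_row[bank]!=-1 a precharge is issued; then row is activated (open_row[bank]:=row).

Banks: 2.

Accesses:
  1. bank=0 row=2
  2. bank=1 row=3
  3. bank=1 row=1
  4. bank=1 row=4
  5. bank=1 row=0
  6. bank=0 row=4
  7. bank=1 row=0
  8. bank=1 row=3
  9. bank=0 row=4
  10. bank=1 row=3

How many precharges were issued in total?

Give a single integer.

Answer: 5

Derivation:
Acc 1: bank0 row2 -> MISS (open row2); precharges=0
Acc 2: bank1 row3 -> MISS (open row3); precharges=0
Acc 3: bank1 row1 -> MISS (open row1); precharges=1
Acc 4: bank1 row4 -> MISS (open row4); precharges=2
Acc 5: bank1 row0 -> MISS (open row0); precharges=3
Acc 6: bank0 row4 -> MISS (open row4); precharges=4
Acc 7: bank1 row0 -> HIT
Acc 8: bank1 row3 -> MISS (open row3); precharges=5
Acc 9: bank0 row4 -> HIT
Acc 10: bank1 row3 -> HIT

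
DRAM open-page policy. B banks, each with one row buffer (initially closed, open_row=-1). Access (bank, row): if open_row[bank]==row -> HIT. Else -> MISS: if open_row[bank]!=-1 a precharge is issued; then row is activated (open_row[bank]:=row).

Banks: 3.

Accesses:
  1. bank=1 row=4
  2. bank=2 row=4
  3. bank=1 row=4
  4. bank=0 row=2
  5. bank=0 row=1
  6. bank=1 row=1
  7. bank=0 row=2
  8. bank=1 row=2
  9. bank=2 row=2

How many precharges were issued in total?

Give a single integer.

Acc 1: bank1 row4 -> MISS (open row4); precharges=0
Acc 2: bank2 row4 -> MISS (open row4); precharges=0
Acc 3: bank1 row4 -> HIT
Acc 4: bank0 row2 -> MISS (open row2); precharges=0
Acc 5: bank0 row1 -> MISS (open row1); precharges=1
Acc 6: bank1 row1 -> MISS (open row1); precharges=2
Acc 7: bank0 row2 -> MISS (open row2); precharges=3
Acc 8: bank1 row2 -> MISS (open row2); precharges=4
Acc 9: bank2 row2 -> MISS (open row2); precharges=5

Answer: 5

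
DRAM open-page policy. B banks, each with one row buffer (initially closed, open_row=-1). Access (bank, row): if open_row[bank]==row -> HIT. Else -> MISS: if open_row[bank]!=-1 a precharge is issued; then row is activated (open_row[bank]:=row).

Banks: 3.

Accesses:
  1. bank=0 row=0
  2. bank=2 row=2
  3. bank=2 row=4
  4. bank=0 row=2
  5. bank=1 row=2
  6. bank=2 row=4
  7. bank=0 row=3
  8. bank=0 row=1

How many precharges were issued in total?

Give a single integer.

Acc 1: bank0 row0 -> MISS (open row0); precharges=0
Acc 2: bank2 row2 -> MISS (open row2); precharges=0
Acc 3: bank2 row4 -> MISS (open row4); precharges=1
Acc 4: bank0 row2 -> MISS (open row2); precharges=2
Acc 5: bank1 row2 -> MISS (open row2); precharges=2
Acc 6: bank2 row4 -> HIT
Acc 7: bank0 row3 -> MISS (open row3); precharges=3
Acc 8: bank0 row1 -> MISS (open row1); precharges=4

Answer: 4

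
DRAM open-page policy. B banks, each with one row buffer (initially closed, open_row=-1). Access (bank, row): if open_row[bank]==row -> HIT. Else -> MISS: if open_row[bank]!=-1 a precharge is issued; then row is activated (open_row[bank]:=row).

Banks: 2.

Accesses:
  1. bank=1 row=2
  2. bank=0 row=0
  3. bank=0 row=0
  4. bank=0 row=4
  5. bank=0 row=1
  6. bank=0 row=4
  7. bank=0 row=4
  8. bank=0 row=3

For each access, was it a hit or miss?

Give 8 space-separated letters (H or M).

Answer: M M H M M M H M

Derivation:
Acc 1: bank1 row2 -> MISS (open row2); precharges=0
Acc 2: bank0 row0 -> MISS (open row0); precharges=0
Acc 3: bank0 row0 -> HIT
Acc 4: bank0 row4 -> MISS (open row4); precharges=1
Acc 5: bank0 row1 -> MISS (open row1); precharges=2
Acc 6: bank0 row4 -> MISS (open row4); precharges=3
Acc 7: bank0 row4 -> HIT
Acc 8: bank0 row3 -> MISS (open row3); precharges=4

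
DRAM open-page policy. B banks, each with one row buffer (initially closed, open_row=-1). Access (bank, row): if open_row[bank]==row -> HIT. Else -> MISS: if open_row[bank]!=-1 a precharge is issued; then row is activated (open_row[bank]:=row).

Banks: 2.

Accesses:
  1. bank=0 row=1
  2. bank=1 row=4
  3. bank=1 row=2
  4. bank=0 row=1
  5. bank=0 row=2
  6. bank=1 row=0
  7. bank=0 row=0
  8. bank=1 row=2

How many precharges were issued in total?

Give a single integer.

Acc 1: bank0 row1 -> MISS (open row1); precharges=0
Acc 2: bank1 row4 -> MISS (open row4); precharges=0
Acc 3: bank1 row2 -> MISS (open row2); precharges=1
Acc 4: bank0 row1 -> HIT
Acc 5: bank0 row2 -> MISS (open row2); precharges=2
Acc 6: bank1 row0 -> MISS (open row0); precharges=3
Acc 7: bank0 row0 -> MISS (open row0); precharges=4
Acc 8: bank1 row2 -> MISS (open row2); precharges=5

Answer: 5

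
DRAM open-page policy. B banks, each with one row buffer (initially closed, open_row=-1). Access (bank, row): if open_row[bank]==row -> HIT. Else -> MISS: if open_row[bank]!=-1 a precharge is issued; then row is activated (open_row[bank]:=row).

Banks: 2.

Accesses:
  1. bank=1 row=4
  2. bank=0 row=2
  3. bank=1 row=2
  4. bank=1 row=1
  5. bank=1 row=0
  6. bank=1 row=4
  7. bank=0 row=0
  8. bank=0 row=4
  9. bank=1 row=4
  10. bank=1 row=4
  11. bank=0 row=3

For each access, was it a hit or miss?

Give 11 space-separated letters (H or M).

Acc 1: bank1 row4 -> MISS (open row4); precharges=0
Acc 2: bank0 row2 -> MISS (open row2); precharges=0
Acc 3: bank1 row2 -> MISS (open row2); precharges=1
Acc 4: bank1 row1 -> MISS (open row1); precharges=2
Acc 5: bank1 row0 -> MISS (open row0); precharges=3
Acc 6: bank1 row4 -> MISS (open row4); precharges=4
Acc 7: bank0 row0 -> MISS (open row0); precharges=5
Acc 8: bank0 row4 -> MISS (open row4); precharges=6
Acc 9: bank1 row4 -> HIT
Acc 10: bank1 row4 -> HIT
Acc 11: bank0 row3 -> MISS (open row3); precharges=7

Answer: M M M M M M M M H H M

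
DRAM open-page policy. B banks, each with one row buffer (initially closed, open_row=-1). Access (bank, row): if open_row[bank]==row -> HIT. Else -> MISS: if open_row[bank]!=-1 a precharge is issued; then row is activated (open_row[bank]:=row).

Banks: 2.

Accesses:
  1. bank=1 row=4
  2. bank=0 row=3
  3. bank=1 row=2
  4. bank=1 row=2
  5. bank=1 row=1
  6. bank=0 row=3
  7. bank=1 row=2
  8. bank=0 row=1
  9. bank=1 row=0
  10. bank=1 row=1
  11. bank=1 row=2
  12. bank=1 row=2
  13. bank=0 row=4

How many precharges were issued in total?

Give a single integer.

Answer: 8

Derivation:
Acc 1: bank1 row4 -> MISS (open row4); precharges=0
Acc 2: bank0 row3 -> MISS (open row3); precharges=0
Acc 3: bank1 row2 -> MISS (open row2); precharges=1
Acc 4: bank1 row2 -> HIT
Acc 5: bank1 row1 -> MISS (open row1); precharges=2
Acc 6: bank0 row3 -> HIT
Acc 7: bank1 row2 -> MISS (open row2); precharges=3
Acc 8: bank0 row1 -> MISS (open row1); precharges=4
Acc 9: bank1 row0 -> MISS (open row0); precharges=5
Acc 10: bank1 row1 -> MISS (open row1); precharges=6
Acc 11: bank1 row2 -> MISS (open row2); precharges=7
Acc 12: bank1 row2 -> HIT
Acc 13: bank0 row4 -> MISS (open row4); precharges=8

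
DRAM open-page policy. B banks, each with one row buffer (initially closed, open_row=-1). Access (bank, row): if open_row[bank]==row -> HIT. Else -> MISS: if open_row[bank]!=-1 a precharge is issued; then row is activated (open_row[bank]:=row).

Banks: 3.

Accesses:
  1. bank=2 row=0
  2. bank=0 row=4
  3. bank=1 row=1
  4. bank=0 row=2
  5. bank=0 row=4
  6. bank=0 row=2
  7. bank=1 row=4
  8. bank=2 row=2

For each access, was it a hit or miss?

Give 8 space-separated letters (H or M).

Answer: M M M M M M M M

Derivation:
Acc 1: bank2 row0 -> MISS (open row0); precharges=0
Acc 2: bank0 row4 -> MISS (open row4); precharges=0
Acc 3: bank1 row1 -> MISS (open row1); precharges=0
Acc 4: bank0 row2 -> MISS (open row2); precharges=1
Acc 5: bank0 row4 -> MISS (open row4); precharges=2
Acc 6: bank0 row2 -> MISS (open row2); precharges=3
Acc 7: bank1 row4 -> MISS (open row4); precharges=4
Acc 8: bank2 row2 -> MISS (open row2); precharges=5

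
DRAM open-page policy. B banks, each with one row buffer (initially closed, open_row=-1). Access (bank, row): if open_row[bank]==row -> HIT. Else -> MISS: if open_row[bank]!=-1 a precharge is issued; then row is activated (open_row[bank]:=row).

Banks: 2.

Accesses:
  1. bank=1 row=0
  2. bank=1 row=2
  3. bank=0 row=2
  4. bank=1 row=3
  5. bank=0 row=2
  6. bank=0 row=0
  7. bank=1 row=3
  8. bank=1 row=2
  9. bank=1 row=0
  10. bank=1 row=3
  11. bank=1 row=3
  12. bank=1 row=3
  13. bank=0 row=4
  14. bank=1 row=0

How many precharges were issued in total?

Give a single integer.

Acc 1: bank1 row0 -> MISS (open row0); precharges=0
Acc 2: bank1 row2 -> MISS (open row2); precharges=1
Acc 3: bank0 row2 -> MISS (open row2); precharges=1
Acc 4: bank1 row3 -> MISS (open row3); precharges=2
Acc 5: bank0 row2 -> HIT
Acc 6: bank0 row0 -> MISS (open row0); precharges=3
Acc 7: bank1 row3 -> HIT
Acc 8: bank1 row2 -> MISS (open row2); precharges=4
Acc 9: bank1 row0 -> MISS (open row0); precharges=5
Acc 10: bank1 row3 -> MISS (open row3); precharges=6
Acc 11: bank1 row3 -> HIT
Acc 12: bank1 row3 -> HIT
Acc 13: bank0 row4 -> MISS (open row4); precharges=7
Acc 14: bank1 row0 -> MISS (open row0); precharges=8

Answer: 8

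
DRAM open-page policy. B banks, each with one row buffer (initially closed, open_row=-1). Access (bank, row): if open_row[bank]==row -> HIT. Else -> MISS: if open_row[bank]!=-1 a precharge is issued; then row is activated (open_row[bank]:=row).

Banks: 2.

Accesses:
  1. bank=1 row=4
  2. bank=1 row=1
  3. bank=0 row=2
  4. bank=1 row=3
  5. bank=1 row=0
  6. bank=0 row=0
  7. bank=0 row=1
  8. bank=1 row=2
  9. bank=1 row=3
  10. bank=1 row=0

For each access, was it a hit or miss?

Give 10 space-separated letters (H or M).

Answer: M M M M M M M M M M

Derivation:
Acc 1: bank1 row4 -> MISS (open row4); precharges=0
Acc 2: bank1 row1 -> MISS (open row1); precharges=1
Acc 3: bank0 row2 -> MISS (open row2); precharges=1
Acc 4: bank1 row3 -> MISS (open row3); precharges=2
Acc 5: bank1 row0 -> MISS (open row0); precharges=3
Acc 6: bank0 row0 -> MISS (open row0); precharges=4
Acc 7: bank0 row1 -> MISS (open row1); precharges=5
Acc 8: bank1 row2 -> MISS (open row2); precharges=6
Acc 9: bank1 row3 -> MISS (open row3); precharges=7
Acc 10: bank1 row0 -> MISS (open row0); precharges=8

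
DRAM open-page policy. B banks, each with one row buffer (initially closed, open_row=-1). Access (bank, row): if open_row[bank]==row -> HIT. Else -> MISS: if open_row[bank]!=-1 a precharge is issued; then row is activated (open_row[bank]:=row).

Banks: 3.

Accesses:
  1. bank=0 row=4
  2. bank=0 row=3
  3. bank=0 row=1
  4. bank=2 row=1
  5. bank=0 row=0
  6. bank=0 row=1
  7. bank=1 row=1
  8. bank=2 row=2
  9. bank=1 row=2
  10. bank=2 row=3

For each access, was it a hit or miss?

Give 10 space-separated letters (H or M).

Acc 1: bank0 row4 -> MISS (open row4); precharges=0
Acc 2: bank0 row3 -> MISS (open row3); precharges=1
Acc 3: bank0 row1 -> MISS (open row1); precharges=2
Acc 4: bank2 row1 -> MISS (open row1); precharges=2
Acc 5: bank0 row0 -> MISS (open row0); precharges=3
Acc 6: bank0 row1 -> MISS (open row1); precharges=4
Acc 7: bank1 row1 -> MISS (open row1); precharges=4
Acc 8: bank2 row2 -> MISS (open row2); precharges=5
Acc 9: bank1 row2 -> MISS (open row2); precharges=6
Acc 10: bank2 row3 -> MISS (open row3); precharges=7

Answer: M M M M M M M M M M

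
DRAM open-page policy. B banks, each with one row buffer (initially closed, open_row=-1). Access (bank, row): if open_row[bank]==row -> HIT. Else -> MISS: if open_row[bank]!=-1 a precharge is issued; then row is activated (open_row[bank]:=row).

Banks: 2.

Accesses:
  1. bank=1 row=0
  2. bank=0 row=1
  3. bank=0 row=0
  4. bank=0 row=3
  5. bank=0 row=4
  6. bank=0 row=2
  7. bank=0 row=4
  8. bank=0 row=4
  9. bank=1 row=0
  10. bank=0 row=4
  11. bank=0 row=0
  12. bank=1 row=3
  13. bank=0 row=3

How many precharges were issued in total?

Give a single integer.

Acc 1: bank1 row0 -> MISS (open row0); precharges=0
Acc 2: bank0 row1 -> MISS (open row1); precharges=0
Acc 3: bank0 row0 -> MISS (open row0); precharges=1
Acc 4: bank0 row3 -> MISS (open row3); precharges=2
Acc 5: bank0 row4 -> MISS (open row4); precharges=3
Acc 6: bank0 row2 -> MISS (open row2); precharges=4
Acc 7: bank0 row4 -> MISS (open row4); precharges=5
Acc 8: bank0 row4 -> HIT
Acc 9: bank1 row0 -> HIT
Acc 10: bank0 row4 -> HIT
Acc 11: bank0 row0 -> MISS (open row0); precharges=6
Acc 12: bank1 row3 -> MISS (open row3); precharges=7
Acc 13: bank0 row3 -> MISS (open row3); precharges=8

Answer: 8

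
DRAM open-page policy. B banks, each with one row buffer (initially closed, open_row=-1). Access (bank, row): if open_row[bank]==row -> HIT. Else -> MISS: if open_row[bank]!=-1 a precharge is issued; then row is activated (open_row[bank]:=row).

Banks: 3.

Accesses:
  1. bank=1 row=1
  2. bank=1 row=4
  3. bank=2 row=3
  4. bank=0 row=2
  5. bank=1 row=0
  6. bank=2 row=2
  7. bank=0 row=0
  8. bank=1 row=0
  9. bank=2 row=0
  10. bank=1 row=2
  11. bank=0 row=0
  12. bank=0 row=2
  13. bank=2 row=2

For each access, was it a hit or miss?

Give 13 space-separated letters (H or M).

Answer: M M M M M M M H M M H M M

Derivation:
Acc 1: bank1 row1 -> MISS (open row1); precharges=0
Acc 2: bank1 row4 -> MISS (open row4); precharges=1
Acc 3: bank2 row3 -> MISS (open row3); precharges=1
Acc 4: bank0 row2 -> MISS (open row2); precharges=1
Acc 5: bank1 row0 -> MISS (open row0); precharges=2
Acc 6: bank2 row2 -> MISS (open row2); precharges=3
Acc 7: bank0 row0 -> MISS (open row0); precharges=4
Acc 8: bank1 row0 -> HIT
Acc 9: bank2 row0 -> MISS (open row0); precharges=5
Acc 10: bank1 row2 -> MISS (open row2); precharges=6
Acc 11: bank0 row0 -> HIT
Acc 12: bank0 row2 -> MISS (open row2); precharges=7
Acc 13: bank2 row2 -> MISS (open row2); precharges=8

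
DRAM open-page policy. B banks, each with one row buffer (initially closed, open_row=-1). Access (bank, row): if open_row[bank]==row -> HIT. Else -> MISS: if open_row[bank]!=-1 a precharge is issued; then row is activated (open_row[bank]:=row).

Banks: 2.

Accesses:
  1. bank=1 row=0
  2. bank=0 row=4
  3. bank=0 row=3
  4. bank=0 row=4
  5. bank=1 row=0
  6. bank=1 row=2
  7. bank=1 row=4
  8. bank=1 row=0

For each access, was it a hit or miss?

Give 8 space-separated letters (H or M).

Answer: M M M M H M M M

Derivation:
Acc 1: bank1 row0 -> MISS (open row0); precharges=0
Acc 2: bank0 row4 -> MISS (open row4); precharges=0
Acc 3: bank0 row3 -> MISS (open row3); precharges=1
Acc 4: bank0 row4 -> MISS (open row4); precharges=2
Acc 5: bank1 row0 -> HIT
Acc 6: bank1 row2 -> MISS (open row2); precharges=3
Acc 7: bank1 row4 -> MISS (open row4); precharges=4
Acc 8: bank1 row0 -> MISS (open row0); precharges=5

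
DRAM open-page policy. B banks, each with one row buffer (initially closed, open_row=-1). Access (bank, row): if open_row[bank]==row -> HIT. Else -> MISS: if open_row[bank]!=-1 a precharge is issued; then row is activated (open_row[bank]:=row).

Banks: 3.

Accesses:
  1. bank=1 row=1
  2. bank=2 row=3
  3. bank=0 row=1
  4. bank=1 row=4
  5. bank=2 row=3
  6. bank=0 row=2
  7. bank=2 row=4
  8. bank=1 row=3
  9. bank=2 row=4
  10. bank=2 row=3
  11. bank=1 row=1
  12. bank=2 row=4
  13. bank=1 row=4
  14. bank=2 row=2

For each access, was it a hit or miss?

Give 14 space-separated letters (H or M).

Answer: M M M M H M M M H M M M M M

Derivation:
Acc 1: bank1 row1 -> MISS (open row1); precharges=0
Acc 2: bank2 row3 -> MISS (open row3); precharges=0
Acc 3: bank0 row1 -> MISS (open row1); precharges=0
Acc 4: bank1 row4 -> MISS (open row4); precharges=1
Acc 5: bank2 row3 -> HIT
Acc 6: bank0 row2 -> MISS (open row2); precharges=2
Acc 7: bank2 row4 -> MISS (open row4); precharges=3
Acc 8: bank1 row3 -> MISS (open row3); precharges=4
Acc 9: bank2 row4 -> HIT
Acc 10: bank2 row3 -> MISS (open row3); precharges=5
Acc 11: bank1 row1 -> MISS (open row1); precharges=6
Acc 12: bank2 row4 -> MISS (open row4); precharges=7
Acc 13: bank1 row4 -> MISS (open row4); precharges=8
Acc 14: bank2 row2 -> MISS (open row2); precharges=9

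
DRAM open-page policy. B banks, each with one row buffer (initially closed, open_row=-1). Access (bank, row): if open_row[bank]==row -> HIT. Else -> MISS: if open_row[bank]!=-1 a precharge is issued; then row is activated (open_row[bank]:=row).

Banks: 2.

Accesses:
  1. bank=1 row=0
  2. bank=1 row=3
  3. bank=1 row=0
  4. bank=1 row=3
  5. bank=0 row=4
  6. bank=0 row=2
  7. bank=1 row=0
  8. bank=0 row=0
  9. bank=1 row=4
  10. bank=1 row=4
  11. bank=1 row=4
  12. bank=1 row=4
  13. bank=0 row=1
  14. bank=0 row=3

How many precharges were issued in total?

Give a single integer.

Answer: 9

Derivation:
Acc 1: bank1 row0 -> MISS (open row0); precharges=0
Acc 2: bank1 row3 -> MISS (open row3); precharges=1
Acc 3: bank1 row0 -> MISS (open row0); precharges=2
Acc 4: bank1 row3 -> MISS (open row3); precharges=3
Acc 5: bank0 row4 -> MISS (open row4); precharges=3
Acc 6: bank0 row2 -> MISS (open row2); precharges=4
Acc 7: bank1 row0 -> MISS (open row0); precharges=5
Acc 8: bank0 row0 -> MISS (open row0); precharges=6
Acc 9: bank1 row4 -> MISS (open row4); precharges=7
Acc 10: bank1 row4 -> HIT
Acc 11: bank1 row4 -> HIT
Acc 12: bank1 row4 -> HIT
Acc 13: bank0 row1 -> MISS (open row1); precharges=8
Acc 14: bank0 row3 -> MISS (open row3); precharges=9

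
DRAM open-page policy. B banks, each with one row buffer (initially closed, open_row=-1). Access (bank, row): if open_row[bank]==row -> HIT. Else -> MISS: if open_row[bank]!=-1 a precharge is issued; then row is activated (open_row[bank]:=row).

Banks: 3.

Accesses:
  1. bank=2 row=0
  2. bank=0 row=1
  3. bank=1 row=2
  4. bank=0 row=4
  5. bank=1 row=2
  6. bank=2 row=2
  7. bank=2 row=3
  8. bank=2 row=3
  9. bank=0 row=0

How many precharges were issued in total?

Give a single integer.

Acc 1: bank2 row0 -> MISS (open row0); precharges=0
Acc 2: bank0 row1 -> MISS (open row1); precharges=0
Acc 3: bank1 row2 -> MISS (open row2); precharges=0
Acc 4: bank0 row4 -> MISS (open row4); precharges=1
Acc 5: bank1 row2 -> HIT
Acc 6: bank2 row2 -> MISS (open row2); precharges=2
Acc 7: bank2 row3 -> MISS (open row3); precharges=3
Acc 8: bank2 row3 -> HIT
Acc 9: bank0 row0 -> MISS (open row0); precharges=4

Answer: 4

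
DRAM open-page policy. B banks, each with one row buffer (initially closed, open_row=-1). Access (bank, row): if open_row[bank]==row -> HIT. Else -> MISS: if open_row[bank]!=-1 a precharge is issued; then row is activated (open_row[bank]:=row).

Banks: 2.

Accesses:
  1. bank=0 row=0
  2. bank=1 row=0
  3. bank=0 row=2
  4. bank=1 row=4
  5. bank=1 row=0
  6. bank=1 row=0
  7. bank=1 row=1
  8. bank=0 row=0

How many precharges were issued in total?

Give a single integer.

Answer: 5

Derivation:
Acc 1: bank0 row0 -> MISS (open row0); precharges=0
Acc 2: bank1 row0 -> MISS (open row0); precharges=0
Acc 3: bank0 row2 -> MISS (open row2); precharges=1
Acc 4: bank1 row4 -> MISS (open row4); precharges=2
Acc 5: bank1 row0 -> MISS (open row0); precharges=3
Acc 6: bank1 row0 -> HIT
Acc 7: bank1 row1 -> MISS (open row1); precharges=4
Acc 8: bank0 row0 -> MISS (open row0); precharges=5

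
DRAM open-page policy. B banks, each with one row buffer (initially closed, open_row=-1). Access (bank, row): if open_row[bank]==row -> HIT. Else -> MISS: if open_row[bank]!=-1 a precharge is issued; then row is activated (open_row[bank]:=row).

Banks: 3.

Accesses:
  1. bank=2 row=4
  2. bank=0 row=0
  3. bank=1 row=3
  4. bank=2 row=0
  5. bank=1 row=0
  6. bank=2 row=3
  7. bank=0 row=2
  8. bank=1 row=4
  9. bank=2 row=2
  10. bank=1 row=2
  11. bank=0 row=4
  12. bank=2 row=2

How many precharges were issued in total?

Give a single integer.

Answer: 8

Derivation:
Acc 1: bank2 row4 -> MISS (open row4); precharges=0
Acc 2: bank0 row0 -> MISS (open row0); precharges=0
Acc 3: bank1 row3 -> MISS (open row3); precharges=0
Acc 4: bank2 row0 -> MISS (open row0); precharges=1
Acc 5: bank1 row0 -> MISS (open row0); precharges=2
Acc 6: bank2 row3 -> MISS (open row3); precharges=3
Acc 7: bank0 row2 -> MISS (open row2); precharges=4
Acc 8: bank1 row4 -> MISS (open row4); precharges=5
Acc 9: bank2 row2 -> MISS (open row2); precharges=6
Acc 10: bank1 row2 -> MISS (open row2); precharges=7
Acc 11: bank0 row4 -> MISS (open row4); precharges=8
Acc 12: bank2 row2 -> HIT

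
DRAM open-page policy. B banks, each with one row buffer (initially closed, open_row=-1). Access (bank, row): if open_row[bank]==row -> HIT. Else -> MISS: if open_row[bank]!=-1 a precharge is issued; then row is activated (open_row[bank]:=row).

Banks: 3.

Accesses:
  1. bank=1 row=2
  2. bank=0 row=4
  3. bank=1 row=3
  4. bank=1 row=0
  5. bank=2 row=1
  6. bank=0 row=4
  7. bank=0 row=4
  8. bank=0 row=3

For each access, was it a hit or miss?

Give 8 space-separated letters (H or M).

Answer: M M M M M H H M

Derivation:
Acc 1: bank1 row2 -> MISS (open row2); precharges=0
Acc 2: bank0 row4 -> MISS (open row4); precharges=0
Acc 3: bank1 row3 -> MISS (open row3); precharges=1
Acc 4: bank1 row0 -> MISS (open row0); precharges=2
Acc 5: bank2 row1 -> MISS (open row1); precharges=2
Acc 6: bank0 row4 -> HIT
Acc 7: bank0 row4 -> HIT
Acc 8: bank0 row3 -> MISS (open row3); precharges=3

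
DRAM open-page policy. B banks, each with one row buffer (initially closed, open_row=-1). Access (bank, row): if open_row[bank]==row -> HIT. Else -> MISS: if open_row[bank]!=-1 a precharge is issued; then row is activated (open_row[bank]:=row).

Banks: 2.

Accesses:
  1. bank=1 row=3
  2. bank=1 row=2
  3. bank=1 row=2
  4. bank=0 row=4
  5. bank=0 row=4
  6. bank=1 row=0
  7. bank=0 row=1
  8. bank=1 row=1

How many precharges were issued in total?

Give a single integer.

Acc 1: bank1 row3 -> MISS (open row3); precharges=0
Acc 2: bank1 row2 -> MISS (open row2); precharges=1
Acc 3: bank1 row2 -> HIT
Acc 4: bank0 row4 -> MISS (open row4); precharges=1
Acc 5: bank0 row4 -> HIT
Acc 6: bank1 row0 -> MISS (open row0); precharges=2
Acc 7: bank0 row1 -> MISS (open row1); precharges=3
Acc 8: bank1 row1 -> MISS (open row1); precharges=4

Answer: 4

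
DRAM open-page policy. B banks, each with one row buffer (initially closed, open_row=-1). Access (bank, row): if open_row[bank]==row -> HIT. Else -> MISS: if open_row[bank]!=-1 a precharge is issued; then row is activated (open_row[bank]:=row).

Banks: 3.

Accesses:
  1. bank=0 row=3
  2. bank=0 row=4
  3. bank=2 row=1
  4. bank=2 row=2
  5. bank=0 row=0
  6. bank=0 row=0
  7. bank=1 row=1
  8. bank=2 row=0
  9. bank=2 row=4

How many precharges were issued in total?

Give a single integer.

Acc 1: bank0 row3 -> MISS (open row3); precharges=0
Acc 2: bank0 row4 -> MISS (open row4); precharges=1
Acc 3: bank2 row1 -> MISS (open row1); precharges=1
Acc 4: bank2 row2 -> MISS (open row2); precharges=2
Acc 5: bank0 row0 -> MISS (open row0); precharges=3
Acc 6: bank0 row0 -> HIT
Acc 7: bank1 row1 -> MISS (open row1); precharges=3
Acc 8: bank2 row0 -> MISS (open row0); precharges=4
Acc 9: bank2 row4 -> MISS (open row4); precharges=5

Answer: 5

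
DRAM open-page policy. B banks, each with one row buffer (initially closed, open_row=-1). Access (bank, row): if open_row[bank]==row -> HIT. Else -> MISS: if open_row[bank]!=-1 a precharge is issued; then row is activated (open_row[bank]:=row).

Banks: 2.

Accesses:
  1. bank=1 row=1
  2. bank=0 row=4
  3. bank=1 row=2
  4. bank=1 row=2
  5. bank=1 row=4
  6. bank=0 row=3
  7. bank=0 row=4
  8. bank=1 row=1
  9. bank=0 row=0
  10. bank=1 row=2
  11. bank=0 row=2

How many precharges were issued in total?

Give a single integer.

Acc 1: bank1 row1 -> MISS (open row1); precharges=0
Acc 2: bank0 row4 -> MISS (open row4); precharges=0
Acc 3: bank1 row2 -> MISS (open row2); precharges=1
Acc 4: bank1 row2 -> HIT
Acc 5: bank1 row4 -> MISS (open row4); precharges=2
Acc 6: bank0 row3 -> MISS (open row3); precharges=3
Acc 7: bank0 row4 -> MISS (open row4); precharges=4
Acc 8: bank1 row1 -> MISS (open row1); precharges=5
Acc 9: bank0 row0 -> MISS (open row0); precharges=6
Acc 10: bank1 row2 -> MISS (open row2); precharges=7
Acc 11: bank0 row2 -> MISS (open row2); precharges=8

Answer: 8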